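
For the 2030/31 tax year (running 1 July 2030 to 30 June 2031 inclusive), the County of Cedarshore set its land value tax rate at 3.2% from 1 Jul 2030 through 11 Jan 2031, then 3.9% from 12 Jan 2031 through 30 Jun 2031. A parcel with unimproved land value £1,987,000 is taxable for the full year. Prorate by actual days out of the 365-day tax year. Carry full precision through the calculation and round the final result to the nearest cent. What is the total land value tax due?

£70,062.16

1 Jul 2030 – 11 Jan 2031: 195 days at 3.2% → £1,987,000 × 3.2% × 195/365 = £33,969.5342
12 Jan – 30 Jun 2031: 170 days at 3.9% → £1,987,000 × 3.9% × 170/365 = £36,092.6301
Total = £70,062.1644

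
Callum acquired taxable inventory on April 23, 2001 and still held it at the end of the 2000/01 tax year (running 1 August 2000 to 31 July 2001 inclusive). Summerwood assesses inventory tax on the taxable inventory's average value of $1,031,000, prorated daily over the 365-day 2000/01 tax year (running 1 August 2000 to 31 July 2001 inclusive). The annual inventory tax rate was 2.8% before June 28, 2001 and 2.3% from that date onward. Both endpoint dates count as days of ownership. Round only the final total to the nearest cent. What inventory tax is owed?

$7,428.85

April 23 – June 27, 2001: 66 days at 2.8% → $1,031,000 × 2.8% × 66/365 = $5,219.9671
June 28 – July 31, 2001: 34 days at 2.3% → $1,031,000 × 2.3% × 34/365 = $2,208.8822
Total = $7,428.8493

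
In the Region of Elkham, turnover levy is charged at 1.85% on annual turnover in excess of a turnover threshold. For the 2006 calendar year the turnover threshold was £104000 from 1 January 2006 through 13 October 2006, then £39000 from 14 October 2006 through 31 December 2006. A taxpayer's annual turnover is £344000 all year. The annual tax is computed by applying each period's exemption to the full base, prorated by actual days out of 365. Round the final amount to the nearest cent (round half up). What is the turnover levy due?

£4700.27

1 January – 13 October 2006: 286 days, exemption £104000 → (£344000 − £104000) × 1.85% × 286/365 = £3479.0137
14 October – 31 December 2006: 79 days, exemption £39000 → (£344000 − £39000) × 1.85% × 79/365 = £1221.2534
Total = £4700.2671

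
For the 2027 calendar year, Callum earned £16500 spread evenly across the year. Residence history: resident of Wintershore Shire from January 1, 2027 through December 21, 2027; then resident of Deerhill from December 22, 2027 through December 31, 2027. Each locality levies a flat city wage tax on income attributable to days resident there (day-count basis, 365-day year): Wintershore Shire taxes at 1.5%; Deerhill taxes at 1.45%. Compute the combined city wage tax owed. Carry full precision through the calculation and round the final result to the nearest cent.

£247.27

Wintershore Shire, January 1 – December 21, 2027: 355 days → £16500 × 1.5% × 355/365 = £240.7192
Deerhill, December 22 – December 31, 2027: 10 days → £16500 × 1.45% × 10/365 = £6.5548
Total = £247.2740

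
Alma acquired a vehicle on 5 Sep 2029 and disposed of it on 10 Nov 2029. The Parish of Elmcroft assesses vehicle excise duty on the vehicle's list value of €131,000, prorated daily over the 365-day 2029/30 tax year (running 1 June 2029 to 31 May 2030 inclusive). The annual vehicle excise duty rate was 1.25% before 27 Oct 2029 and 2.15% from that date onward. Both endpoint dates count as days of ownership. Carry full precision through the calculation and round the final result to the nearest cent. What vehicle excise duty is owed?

€349.03

5 Sep – 26 Oct 2029: 52 days at 1.25% → €131,000 × 1.25% × 52/365 = €233.2877
27 Oct – 10 Nov 2029: 15 days at 2.15% → €131,000 × 2.15% × 15/365 = €115.7466
Total = €349.0342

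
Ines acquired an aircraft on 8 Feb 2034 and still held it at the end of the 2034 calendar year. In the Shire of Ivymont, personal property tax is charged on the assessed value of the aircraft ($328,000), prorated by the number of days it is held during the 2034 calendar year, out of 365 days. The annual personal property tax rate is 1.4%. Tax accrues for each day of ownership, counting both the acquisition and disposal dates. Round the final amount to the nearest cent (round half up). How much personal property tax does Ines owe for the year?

Days held (8 Feb – 31 Dec 2034): 327 out of 365
Tax = $328,000 × 1.4% × 327/365 = $4,113.9288

$4,113.93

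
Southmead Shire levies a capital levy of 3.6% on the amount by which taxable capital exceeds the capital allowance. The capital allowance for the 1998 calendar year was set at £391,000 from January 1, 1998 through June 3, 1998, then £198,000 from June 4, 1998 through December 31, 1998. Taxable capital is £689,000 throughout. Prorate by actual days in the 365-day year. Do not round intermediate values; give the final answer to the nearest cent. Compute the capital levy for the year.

£14,744.52

January 1 – June 3, 1998: 154 days, exemption £391,000 → (£689,000 − £391,000) × 3.6% × 154/365 = £4,526.3342
June 4 – December 31, 1998: 211 days, exemption £198,000 → (£689,000 − £198,000) × 3.6% × 211/365 = £10,218.1808
Total = £14,744.5151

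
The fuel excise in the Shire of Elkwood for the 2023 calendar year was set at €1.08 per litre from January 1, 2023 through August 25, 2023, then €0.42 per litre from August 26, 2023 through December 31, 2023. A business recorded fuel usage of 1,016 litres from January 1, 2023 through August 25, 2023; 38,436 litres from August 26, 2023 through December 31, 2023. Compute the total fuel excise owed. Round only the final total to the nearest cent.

January 1 – August 25, 2023: 1,016 litres at €1.08/litre → €1,097.28
August 26 – December 31, 2023: 38,436 litres at €0.42/litre → €16,143.12

€17,240.40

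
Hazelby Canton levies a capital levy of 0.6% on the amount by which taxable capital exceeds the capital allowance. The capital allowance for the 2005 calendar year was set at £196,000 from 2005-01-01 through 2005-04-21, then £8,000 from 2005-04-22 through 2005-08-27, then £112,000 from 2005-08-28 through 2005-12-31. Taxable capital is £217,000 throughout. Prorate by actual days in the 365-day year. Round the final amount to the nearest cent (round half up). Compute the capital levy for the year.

2005-01-01 to 2005-04-21: 111 days, exemption £196,000 → (£217,000 − £196,000) × 0.6% × 111/365 = £38.3178
2005-04-22 to 2005-08-27: 128 days, exemption £8,000 → (£217,000 − £8,000) × 0.6% × 128/365 = £439.7589
2005-08-28 to 2005-12-31: 126 days, exemption £112,000 → (£217,000 − £112,000) × 0.6% × 126/365 = £217.4795
Total = £695.5562

£695.56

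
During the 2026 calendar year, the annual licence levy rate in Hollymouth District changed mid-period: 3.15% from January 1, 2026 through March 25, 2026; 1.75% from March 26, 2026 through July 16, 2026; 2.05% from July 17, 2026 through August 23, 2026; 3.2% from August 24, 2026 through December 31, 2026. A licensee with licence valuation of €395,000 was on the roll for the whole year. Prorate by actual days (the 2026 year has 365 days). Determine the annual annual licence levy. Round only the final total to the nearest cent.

January 1 – March 25, 2026: 84 days at 3.15% → €395,000 × 3.15% × 84/365 = €2,863.4795
March 26 – July 16, 2026: 113 days at 1.75% → €395,000 × 1.75% × 113/365 = €2,140.0342
July 17 – August 23, 2026: 38 days at 2.05% → €395,000 × 2.05% × 38/365 = €843.0274
August 24 – December 31, 2026: 130 days at 3.2% → €395,000 × 3.2% × 130/365 = €4,501.9178
Total = €10,348.4589

€10,348.46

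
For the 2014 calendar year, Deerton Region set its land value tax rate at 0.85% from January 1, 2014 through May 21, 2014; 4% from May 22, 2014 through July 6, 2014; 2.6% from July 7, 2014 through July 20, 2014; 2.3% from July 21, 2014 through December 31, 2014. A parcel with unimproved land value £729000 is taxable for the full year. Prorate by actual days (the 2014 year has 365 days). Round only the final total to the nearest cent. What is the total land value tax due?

January 1 – May 21, 2014: 141 days at 0.85% → £729000 × 0.85% × 141/365 = £2393.7164
May 22 – July 6, 2014: 46 days at 4% → £729000 × 4% × 46/365 = £3674.9589
July 7 – July 20, 2014: 14 days at 2.6% → £729000 × 2.6% × 14/365 = £727.0027
July 21 – December 31, 2014: 164 days at 2.3% → £729000 × 2.3% × 164/365 = £7533.6658
Total = £14329.3438

£14329.34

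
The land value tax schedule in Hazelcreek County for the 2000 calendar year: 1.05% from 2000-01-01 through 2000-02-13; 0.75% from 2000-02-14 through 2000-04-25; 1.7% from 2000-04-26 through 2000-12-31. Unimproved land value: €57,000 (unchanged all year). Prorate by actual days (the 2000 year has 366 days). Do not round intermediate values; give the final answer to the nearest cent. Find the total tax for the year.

€817.93

2000-01-01 to 2000-02-13: 44 days at 1.05% → €57,000 × 1.05% × 44/366 = €71.9508
2000-02-14 to 2000-04-25: 72 days at 0.75% → €57,000 × 0.75% × 72/366 = €84.0984
2000-04-26 to 2000-12-31: 250 days at 1.7% → €57,000 × 1.7% × 250/366 = €661.8852
Total = €817.9344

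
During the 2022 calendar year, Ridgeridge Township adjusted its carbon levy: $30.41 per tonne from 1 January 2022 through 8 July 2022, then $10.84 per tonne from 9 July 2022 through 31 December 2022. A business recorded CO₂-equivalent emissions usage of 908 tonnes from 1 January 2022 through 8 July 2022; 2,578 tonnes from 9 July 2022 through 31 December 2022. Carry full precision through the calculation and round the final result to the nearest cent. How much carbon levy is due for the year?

$55557.80

1 January – 8 July 2022: 908 tonnes at $30.41/tonne → $27612.28
9 July – 31 December 2022: 2,578 tonnes at $10.84/tonne → $27945.52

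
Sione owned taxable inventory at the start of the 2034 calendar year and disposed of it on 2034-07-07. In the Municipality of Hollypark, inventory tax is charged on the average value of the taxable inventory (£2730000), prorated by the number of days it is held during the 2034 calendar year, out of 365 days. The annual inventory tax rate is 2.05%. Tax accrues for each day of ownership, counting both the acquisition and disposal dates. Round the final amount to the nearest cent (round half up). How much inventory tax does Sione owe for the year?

Days held (2034-01-01 to 2034-07-07): 188 out of 365
Tax = £2730000 × 2.05% × 188/365 = £28825.8082

£28825.81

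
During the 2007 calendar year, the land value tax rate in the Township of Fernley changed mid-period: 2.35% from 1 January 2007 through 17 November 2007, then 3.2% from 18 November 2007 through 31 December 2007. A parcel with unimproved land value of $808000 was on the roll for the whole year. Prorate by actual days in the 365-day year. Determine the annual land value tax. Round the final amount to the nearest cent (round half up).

1 January – 17 November 2007: 321 days at 2.35% → $808000 × 2.35% × 321/365 = $16699.0356
18 November – 31 December 2007: 44 days at 3.2% → $808000 × 3.2% × 44/365 = $3116.8877
Total = $19815.9233

$19815.92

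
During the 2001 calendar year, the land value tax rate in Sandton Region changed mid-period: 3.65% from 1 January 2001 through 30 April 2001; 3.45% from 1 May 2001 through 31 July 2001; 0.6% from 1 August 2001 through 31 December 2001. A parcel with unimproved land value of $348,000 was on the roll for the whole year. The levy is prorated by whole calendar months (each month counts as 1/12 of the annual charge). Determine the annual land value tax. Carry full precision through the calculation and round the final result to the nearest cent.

1 January – 30 April 2001: 4 months at 3.65% → $348,000 × 3.65% × 4/12 = $4,234.0000
1 May – 31 July 2001: 3 months at 3.45% → $348,000 × 3.45% × 3/12 = $3,001.5000
1 August – 31 December 2001: 5 months at 0.6% → $348,000 × 0.6% × 5/12 = $870.0000
Total = $8,105.5000

$8,105.50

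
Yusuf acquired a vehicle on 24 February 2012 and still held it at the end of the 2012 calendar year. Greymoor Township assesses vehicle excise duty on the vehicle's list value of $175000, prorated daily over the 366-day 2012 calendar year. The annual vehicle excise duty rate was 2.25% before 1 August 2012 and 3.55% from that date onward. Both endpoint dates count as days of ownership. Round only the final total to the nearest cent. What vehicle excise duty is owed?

24 February – 31 July 2012: 159 days at 2.25% → $175000 × 2.25% × 159/366 = $1710.5533
1 August – 31 December 2012: 153 days at 3.55% → $175000 × 3.55% × 153/366 = $2597.0287
Total = $4307.5820

$4307.58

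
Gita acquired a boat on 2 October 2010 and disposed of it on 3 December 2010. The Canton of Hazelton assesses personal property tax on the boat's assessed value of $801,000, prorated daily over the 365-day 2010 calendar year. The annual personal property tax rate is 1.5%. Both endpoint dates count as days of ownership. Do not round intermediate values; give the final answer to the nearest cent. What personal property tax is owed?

$2,073.82

Days held (2 October – 3 December 2010): 63 out of 365
Tax = $801,000 × 1.5% × 63/365 = $2,073.8219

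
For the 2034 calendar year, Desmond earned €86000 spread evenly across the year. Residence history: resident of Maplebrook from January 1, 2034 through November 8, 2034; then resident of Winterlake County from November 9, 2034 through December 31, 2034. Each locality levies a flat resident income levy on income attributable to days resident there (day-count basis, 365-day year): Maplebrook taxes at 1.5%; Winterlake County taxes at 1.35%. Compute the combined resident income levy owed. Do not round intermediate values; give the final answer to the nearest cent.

Maplebrook, January 1 – November 8, 2034: 312 days → €86000 × 1.5% × 312/365 = €1102.6849
Winterlake County, November 9 – December 31, 2034: 53 days → €86000 × 1.35% × 53/365 = €168.5836
Total = €1271.2685

€1271.27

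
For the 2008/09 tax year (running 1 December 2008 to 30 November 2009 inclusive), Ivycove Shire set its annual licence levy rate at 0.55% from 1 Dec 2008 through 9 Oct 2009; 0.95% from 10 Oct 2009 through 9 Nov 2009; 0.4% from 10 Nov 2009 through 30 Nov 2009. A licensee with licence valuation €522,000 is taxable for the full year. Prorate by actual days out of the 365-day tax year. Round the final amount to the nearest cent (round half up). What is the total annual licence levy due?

€3,003.29

1 Dec 2008 – 9 Oct 2009: 313 days at 0.55% → €522,000 × 0.55% × 313/365 = €2,461.9808
10 Oct – 9 Nov 2009: 31 days at 0.95% → €522,000 × 0.95% × 31/365 = €421.1753
10 Nov – 30 Nov 2009: 21 days at 0.4% → €522,000 × 0.4% × 21/365 = €120.1315
Total = €3,003.2877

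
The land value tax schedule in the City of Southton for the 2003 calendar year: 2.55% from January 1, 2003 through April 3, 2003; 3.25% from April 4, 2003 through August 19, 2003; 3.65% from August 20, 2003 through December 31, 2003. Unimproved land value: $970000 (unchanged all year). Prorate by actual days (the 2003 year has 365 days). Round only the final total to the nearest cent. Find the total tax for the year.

January 1 – April 3, 2003: 93 days at 2.55% → $970000 × 2.55% × 93/365 = $6302.3425
April 4 – August 19, 2003: 138 days at 3.25% → $970000 × 3.25% × 138/365 = $11919.0411
August 20 – December 31, 2003: 134 days at 3.65% → $970000 × 3.65% × 134/365 = $12998.0000
Total = $31219.3836

$31219.38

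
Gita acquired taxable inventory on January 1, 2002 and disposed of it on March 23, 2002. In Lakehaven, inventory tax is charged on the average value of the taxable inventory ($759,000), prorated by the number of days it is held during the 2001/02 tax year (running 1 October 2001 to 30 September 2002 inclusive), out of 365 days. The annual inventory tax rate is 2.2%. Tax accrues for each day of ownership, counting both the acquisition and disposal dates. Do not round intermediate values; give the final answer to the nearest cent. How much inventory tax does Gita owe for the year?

Days held (January 1 – March 23, 2002): 82 out of 365
Tax = $759,000 × 2.2% × 82/365 = $3,751.3315

$3,751.33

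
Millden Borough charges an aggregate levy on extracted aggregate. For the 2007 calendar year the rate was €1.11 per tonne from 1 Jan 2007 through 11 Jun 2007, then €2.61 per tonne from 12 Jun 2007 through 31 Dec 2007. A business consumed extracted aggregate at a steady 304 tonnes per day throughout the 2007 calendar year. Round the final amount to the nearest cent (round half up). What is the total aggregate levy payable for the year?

€215,733.60

1 Jan – 11 Jun 2007: 162 days × 304 tonnes/day = 49,248 tonnes at €1.11/tonne → €54,665.28
12 Jun – 31 Dec 2007: 203 days × 304 tonnes/day = 61,712 tonnes at €2.61/tonne → €161,068.32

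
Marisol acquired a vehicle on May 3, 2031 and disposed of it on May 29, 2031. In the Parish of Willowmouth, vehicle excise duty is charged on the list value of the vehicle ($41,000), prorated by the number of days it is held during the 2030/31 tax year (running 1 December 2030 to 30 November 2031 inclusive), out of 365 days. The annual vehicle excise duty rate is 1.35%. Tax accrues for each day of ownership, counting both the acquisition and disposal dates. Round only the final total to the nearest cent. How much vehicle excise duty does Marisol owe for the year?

$40.94

Days held (May 3 – May 29, 2031): 27 out of 365
Tax = $41,000 × 1.35% × 27/365 = $40.9438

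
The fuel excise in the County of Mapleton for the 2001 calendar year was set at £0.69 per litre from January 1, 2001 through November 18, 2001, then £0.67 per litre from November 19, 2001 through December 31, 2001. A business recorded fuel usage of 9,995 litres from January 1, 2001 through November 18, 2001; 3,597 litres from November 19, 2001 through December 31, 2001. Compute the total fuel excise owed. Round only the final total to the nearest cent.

January 1 – November 18, 2001: 9,995 litres at £0.69/litre → £6,896.55
November 19 – December 31, 2001: 3,597 litres at £0.67/litre → £2,409.99

£9,306.54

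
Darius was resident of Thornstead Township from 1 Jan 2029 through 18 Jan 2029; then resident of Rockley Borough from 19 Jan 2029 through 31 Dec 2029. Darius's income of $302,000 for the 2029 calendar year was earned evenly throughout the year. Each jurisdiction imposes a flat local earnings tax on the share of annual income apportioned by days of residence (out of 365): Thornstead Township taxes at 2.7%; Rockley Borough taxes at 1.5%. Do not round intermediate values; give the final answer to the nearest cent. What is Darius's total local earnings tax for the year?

$4,708.72

Thornstead Township, 1 Jan – 18 Jan 2029: 18 days → $302,000 × 2.7% × 18/365 = $402.1151
Rockley Borough, 19 Jan – 31 Dec 2029: 347 days → $302,000 × 1.5% × 347/365 = $4,306.6027
Total = $4,708.7178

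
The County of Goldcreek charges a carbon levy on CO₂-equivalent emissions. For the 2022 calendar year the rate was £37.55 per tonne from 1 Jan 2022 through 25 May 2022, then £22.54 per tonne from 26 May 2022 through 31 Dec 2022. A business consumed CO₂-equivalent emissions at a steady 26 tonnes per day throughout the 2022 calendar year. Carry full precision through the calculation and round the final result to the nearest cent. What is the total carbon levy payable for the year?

£270,492.30

1 Jan – 25 May 2022: 145 days × 26 tonnes/day = 3,770 tonnes at £37.55/tonne → £141,563.50
26 May – 31 Dec 2022: 220 days × 26 tonnes/day = 5,720 tonnes at £22.54/tonne → £128,928.80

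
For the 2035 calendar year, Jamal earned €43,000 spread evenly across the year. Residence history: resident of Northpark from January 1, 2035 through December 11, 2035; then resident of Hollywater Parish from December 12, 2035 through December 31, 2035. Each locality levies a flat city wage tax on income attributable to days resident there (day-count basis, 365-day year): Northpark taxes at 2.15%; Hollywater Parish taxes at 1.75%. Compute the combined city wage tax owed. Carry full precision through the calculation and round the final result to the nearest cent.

Northpark, January 1 – December 11, 2035: 345 days → €43,000 × 2.15% × 345/365 = €873.8425
Hollywater Parish, December 12 – December 31, 2035: 20 days → €43,000 × 1.75% × 20/365 = €41.2329
Total = €915.0753

€915.08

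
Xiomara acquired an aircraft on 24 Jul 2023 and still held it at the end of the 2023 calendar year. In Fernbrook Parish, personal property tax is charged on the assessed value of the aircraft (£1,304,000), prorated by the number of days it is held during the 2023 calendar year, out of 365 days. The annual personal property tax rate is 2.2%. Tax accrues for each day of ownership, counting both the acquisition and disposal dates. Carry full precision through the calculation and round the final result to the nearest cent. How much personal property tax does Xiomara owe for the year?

£12,654.16

Days held (24 Jul – 31 Dec 2023): 161 out of 365
Tax = £1,304,000 × 2.2% × 161/365 = £12,654.1589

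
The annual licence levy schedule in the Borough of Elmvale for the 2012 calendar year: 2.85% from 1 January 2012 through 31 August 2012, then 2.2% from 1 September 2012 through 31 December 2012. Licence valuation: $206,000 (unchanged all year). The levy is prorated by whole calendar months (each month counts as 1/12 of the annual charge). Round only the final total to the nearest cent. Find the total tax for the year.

$5,424.67

1 January – 31 August 2012: 8 months at 2.85% → $206,000 × 2.85% × 8/12 = $3,914.0000
1 September – 31 December 2012: 4 months at 2.2% → $206,000 × 2.2% × 4/12 = $1,510.6667
Total = $5,424.6667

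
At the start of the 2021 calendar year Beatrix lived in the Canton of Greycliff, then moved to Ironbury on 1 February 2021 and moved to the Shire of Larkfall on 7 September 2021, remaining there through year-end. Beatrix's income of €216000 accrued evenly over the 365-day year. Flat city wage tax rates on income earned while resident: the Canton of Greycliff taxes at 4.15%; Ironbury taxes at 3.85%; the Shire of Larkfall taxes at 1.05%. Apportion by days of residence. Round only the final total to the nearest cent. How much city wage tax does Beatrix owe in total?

€6448.93

The Canton of Greycliff, 1 January – 31 January 2021: 31 days → €216000 × 4.15% × 31/365 = €761.3260
Ironbury, 1 February – 6 September 2021: 218 days → €216000 × 3.85% × 218/365 = €4966.8164
The Shire of Larkfall, 7 September – 31 December 2021: 116 days → €216000 × 1.05% × 116/365 = €720.7890
Total = €6448.9315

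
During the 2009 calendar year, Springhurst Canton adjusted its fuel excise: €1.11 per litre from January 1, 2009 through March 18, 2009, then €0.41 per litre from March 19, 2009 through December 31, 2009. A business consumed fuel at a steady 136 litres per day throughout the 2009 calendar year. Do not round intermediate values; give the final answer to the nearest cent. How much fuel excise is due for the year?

€27,682.80

January 1 – March 18, 2009: 77 days × 136 litres/day = 10,472 litres at €1.11/litre → €11,623.92
March 19 – December 31, 2009: 288 days × 136 litres/day = 39,168 litres at €0.41/litre → €16,058.88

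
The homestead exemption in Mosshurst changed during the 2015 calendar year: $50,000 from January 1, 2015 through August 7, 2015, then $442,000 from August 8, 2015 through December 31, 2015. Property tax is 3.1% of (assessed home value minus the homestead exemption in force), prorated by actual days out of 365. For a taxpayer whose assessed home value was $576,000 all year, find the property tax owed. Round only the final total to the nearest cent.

January 1 – August 7, 2015: 219 days, exemption $50,000 → ($576,000 − $50,000) × 3.1% × 219/365 = $9,783.6000
August 8 – December 31, 2015: 146 days, exemption $442,000 → ($576,000 − $442,000) × 3.1% × 146/365 = $1,661.6000
Total = $11,445.2000

$11,445.20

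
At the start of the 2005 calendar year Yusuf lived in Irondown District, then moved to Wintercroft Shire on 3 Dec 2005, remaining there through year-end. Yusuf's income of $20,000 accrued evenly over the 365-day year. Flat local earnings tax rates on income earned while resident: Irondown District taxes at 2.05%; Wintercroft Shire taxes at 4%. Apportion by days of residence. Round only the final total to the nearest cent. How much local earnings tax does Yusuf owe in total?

Irondown District, 1 Jan – 2 Dec 2005: 336 days → $20,000 × 2.05% × 336/365 = $377.4247
Wintercroft Shire, 3 Dec – 31 Dec 2005: 29 days → $20,000 × 4% × 29/365 = $63.5616
Total = $440.9863

$440.99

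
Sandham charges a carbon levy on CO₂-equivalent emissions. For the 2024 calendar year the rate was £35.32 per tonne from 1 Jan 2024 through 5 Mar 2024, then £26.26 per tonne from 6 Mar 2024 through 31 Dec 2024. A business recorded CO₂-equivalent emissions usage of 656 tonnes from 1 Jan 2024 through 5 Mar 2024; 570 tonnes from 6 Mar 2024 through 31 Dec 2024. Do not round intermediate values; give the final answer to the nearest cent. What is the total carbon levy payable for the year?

£38,138.12

1 Jan – 5 Mar 2024: 656 tonnes at £35.32/tonne → £23,169.92
6 Mar – 31 Dec 2024: 570 tonnes at £26.26/tonne → £14,968.20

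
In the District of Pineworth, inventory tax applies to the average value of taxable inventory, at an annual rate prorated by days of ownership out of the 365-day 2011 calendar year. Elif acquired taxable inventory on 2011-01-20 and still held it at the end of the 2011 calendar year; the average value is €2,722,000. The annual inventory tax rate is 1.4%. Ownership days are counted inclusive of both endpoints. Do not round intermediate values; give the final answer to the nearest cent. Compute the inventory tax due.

€36,124.30

Days held (2011-01-20 to 2011-12-31): 346 out of 365
Tax = €2,722,000 × 1.4% × 346/365 = €36,124.2959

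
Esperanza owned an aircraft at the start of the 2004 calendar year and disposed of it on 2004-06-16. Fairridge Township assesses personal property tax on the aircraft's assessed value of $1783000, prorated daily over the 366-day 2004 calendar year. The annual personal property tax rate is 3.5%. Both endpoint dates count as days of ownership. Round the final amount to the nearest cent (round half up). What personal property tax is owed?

Days held (2004-01-01 to 2004-06-16): 168 out of 366
Tax = $1783000 × 3.5% × 168/366 = $28644.9180

$28644.92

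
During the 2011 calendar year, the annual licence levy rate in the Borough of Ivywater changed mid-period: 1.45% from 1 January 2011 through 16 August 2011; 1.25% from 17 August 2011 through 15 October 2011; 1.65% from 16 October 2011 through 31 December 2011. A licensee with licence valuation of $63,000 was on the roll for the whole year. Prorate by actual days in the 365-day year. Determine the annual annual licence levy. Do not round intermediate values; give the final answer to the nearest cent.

1 January – 16 August 2011: 228 days at 1.45% → $63,000 × 1.45% × 228/365 = $570.6247
17 August – 15 October 2011: 60 days at 1.25% → $63,000 × 1.25% × 60/365 = $129.4521
16 October – 31 December 2011: 77 days at 1.65% → $63,000 × 1.65% × 77/365 = $219.2918
Total = $919.3685

$919.37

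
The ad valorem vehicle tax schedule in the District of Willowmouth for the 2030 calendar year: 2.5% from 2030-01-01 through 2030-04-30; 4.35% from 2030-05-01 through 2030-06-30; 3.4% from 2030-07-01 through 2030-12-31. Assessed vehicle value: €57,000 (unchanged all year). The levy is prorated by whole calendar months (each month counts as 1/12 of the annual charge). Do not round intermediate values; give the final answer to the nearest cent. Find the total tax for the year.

€1,857.25

2030-01-01 to 2030-04-30: 4 months at 2.5% → €57,000 × 2.5% × 4/12 = €475.0000
2030-05-01 to 2030-06-30: 2 months at 4.35% → €57,000 × 4.35% × 2/12 = €413.2500
2030-07-01 to 2030-12-31: 6 months at 3.4% → €57,000 × 3.4% × 6/12 = €969.0000
Total = €1,857.2500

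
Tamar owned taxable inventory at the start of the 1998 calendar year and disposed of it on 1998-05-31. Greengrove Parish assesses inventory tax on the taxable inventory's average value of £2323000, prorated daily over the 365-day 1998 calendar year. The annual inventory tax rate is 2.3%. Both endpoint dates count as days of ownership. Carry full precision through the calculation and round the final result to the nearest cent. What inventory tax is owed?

Days held (1998-01-01 to 1998-05-31): 151 out of 365
Tax = £2323000 × 2.3% × 151/365 = £22103.5041

£22103.50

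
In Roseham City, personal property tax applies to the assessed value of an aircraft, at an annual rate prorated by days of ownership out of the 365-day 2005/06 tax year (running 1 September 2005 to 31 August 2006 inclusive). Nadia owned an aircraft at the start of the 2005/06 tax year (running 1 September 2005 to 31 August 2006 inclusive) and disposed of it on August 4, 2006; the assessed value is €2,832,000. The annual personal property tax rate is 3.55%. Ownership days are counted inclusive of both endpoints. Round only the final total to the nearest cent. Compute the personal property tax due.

Days held (September 1, 2005 – August 4, 2006): 338 out of 365
Tax = €2,832,000 × 3.55% × 338/365 = €93,099.0904

€93,099.09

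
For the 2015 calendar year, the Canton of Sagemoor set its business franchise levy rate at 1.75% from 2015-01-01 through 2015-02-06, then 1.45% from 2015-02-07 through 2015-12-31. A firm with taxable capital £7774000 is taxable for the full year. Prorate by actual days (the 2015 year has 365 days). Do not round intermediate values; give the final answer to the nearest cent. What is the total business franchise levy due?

2015-01-01 to 2015-02-06: 37 days at 1.75% → £7774000 × 1.75% × 37/365 = £13790.8630
2015-02-07 to 2015-12-31: 328 days at 1.45% → £7774000 × 1.45% × 328/365 = £101296.2849
Total = £115087.1479

£115087.15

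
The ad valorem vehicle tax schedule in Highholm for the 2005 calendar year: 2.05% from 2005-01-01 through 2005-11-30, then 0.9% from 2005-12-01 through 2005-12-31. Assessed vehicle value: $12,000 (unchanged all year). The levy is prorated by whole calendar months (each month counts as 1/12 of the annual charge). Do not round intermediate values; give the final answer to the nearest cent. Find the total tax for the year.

$234.50

2005-01-01 to 2005-11-30: 11 months at 2.05% → $12,000 × 2.05% × 11/12 = $225.5000
2005-12-01 to 2005-12-31: 1 month at 0.9% → $12,000 × 0.9% × 1/12 = $9.0000
Total = $234.5000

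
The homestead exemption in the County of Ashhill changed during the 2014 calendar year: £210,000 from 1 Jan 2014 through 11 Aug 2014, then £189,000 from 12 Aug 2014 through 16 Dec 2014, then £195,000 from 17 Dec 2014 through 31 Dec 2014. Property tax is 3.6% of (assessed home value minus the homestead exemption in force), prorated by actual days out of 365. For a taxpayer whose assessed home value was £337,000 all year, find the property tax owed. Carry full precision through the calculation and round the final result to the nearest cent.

1 Jan – 11 Aug 2014: 223 days, exemption £210,000 → (£337,000 − £210,000) × 3.6% × 223/365 = £2,793.3041
12 Aug – 16 Dec 2014: 127 days, exemption £189,000 → (£337,000 − £189,000) × 3.6% × 127/365 = £1,853.8521
17 Dec – 31 Dec 2014: 15 days, exemption £195,000 → (£337,000 − £195,000) × 3.6% × 15/365 = £210.0822
Total = £4,857.2384

£4,857.24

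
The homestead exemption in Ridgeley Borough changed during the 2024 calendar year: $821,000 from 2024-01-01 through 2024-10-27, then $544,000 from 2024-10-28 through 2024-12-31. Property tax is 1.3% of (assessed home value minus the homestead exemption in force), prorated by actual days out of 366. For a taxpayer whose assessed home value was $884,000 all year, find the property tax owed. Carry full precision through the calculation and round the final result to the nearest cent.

2024-01-01 to 2024-10-27: 301 days, exemption $821,000 → ($884,000 − $821,000) × 1.3% × 301/366 = $673.5492
2024-10-28 to 2024-12-31: 65 days, exemption $544,000 → ($884,000 − $544,000) × 1.3% × 65/366 = $784.9727
Total = $1,458.5219

$1,458.52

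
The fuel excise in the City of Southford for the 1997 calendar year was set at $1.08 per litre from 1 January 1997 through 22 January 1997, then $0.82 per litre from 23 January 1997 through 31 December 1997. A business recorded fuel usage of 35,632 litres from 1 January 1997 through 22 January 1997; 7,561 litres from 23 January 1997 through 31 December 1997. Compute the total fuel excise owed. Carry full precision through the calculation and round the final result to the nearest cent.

1 January – 22 January 1997: 35,632 litres at $1.08/litre → $38,482.56
23 January – 31 December 1997: 7,561 litres at $0.82/litre → $6,200.02

$44,682.58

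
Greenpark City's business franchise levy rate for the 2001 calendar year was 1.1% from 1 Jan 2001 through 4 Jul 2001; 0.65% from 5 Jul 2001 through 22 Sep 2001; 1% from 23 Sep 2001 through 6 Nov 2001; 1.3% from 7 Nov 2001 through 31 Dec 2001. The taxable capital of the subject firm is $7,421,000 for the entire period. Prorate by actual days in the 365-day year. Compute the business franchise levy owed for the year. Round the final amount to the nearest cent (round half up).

$75,633.21

1 Jan – 4 Jul 2001: 185 days at 1.1% → $7,421,000 × 1.1% × 185/365 = $41,374.6164
5 Jul – 22 Sep 2001: 80 days at 0.65% → $7,421,000 × 0.65% × 80/365 = $10,572.3836
23 Sep – 6 Nov 2001: 45 days at 1% → $7,421,000 × 1% × 45/365 = $9,149.1781
7 Nov – 31 Dec 2001: 55 days at 1.3% → $7,421,000 × 1.3% × 55/365 = $14,537.0274
Total = $75,633.2055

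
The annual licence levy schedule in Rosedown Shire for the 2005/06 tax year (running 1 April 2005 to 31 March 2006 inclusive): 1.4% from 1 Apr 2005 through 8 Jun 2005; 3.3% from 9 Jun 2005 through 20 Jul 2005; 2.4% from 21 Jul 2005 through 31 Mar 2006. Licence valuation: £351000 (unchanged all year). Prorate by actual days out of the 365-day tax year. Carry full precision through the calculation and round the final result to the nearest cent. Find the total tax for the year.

£8123.97

1 Apr – 8 Jun 2005: 69 days at 1.4% → £351000 × 1.4% × 69/365 = £928.9479
9 Jun – 20 Jul 2005: 42 days at 3.3% → £351000 × 3.3% × 42/365 = £1332.8384
21 Jul 2005 – 31 Mar 2006: 254 days at 2.4% → £351000 × 2.4% × 254/365 = £5862.1808
Total = £8123.9671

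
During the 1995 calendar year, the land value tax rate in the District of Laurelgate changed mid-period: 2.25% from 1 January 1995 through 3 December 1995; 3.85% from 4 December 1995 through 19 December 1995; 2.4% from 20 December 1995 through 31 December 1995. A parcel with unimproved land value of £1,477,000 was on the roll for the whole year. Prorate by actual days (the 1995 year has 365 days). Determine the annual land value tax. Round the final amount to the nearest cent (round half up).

1 January – 3 December 1995: 337 days at 2.25% → £1,477,000 × 2.25% × 337/365 = £30,683.1575
4 December – 19 December 1995: 16 days at 3.85% → £1,477,000 × 3.85% × 16/365 = £2,492.6904
20 December – 31 December 1995: 12 days at 2.4% → £1,477,000 × 2.4% × 12/365 = £1,165.4137
Total = £34,341.2616

£34,341.26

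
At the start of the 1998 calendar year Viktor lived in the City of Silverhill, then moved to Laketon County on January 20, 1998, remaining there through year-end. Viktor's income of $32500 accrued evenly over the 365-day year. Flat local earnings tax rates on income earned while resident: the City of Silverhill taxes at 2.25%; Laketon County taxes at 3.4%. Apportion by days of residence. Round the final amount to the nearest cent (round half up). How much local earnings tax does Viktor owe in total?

The City of Silverhill, January 1 – January 19, 1998: 19 days → $32500 × 2.25% × 19/365 = $38.0651
Laketon County, January 20 – December 31, 1998: 346 days → $32500 × 3.4% × 346/365 = $1047.4795
Total = $1085.5445

$1085.54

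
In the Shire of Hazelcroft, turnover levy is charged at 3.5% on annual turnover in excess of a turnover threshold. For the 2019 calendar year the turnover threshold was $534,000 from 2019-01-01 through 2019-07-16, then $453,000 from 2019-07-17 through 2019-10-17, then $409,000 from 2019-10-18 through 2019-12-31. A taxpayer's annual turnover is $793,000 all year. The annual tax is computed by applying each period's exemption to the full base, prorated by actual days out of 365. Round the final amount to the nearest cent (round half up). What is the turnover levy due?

$10,686.32

2019-01-01 to 2019-07-16: 197 days, exemption $534,000 → ($793,000 − $534,000) × 3.5% × 197/365 = $4,892.6164
2019-07-17 to 2019-10-17: 93 days, exemption $453,000 → ($793,000 − $453,000) × 3.5% × 93/365 = $3,032.0548
2019-10-18 to 2019-12-31: 75 days, exemption $409,000 → ($793,000 − $409,000) × 3.5% × 75/365 = $2,761.6438
Total = $10,686.3151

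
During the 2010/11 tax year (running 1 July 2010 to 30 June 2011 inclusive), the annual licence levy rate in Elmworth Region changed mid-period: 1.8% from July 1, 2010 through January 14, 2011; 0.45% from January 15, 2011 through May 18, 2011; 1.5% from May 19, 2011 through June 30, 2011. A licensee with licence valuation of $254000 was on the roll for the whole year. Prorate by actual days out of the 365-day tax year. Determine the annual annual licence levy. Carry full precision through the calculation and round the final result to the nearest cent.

July 1, 2010 – January 14, 2011: 198 days at 1.8% → $254000 × 1.8% × 198/365 = $2480.1534
January 15 – May 18, 2011: 124 days at 0.45% → $254000 × 0.45% × 124/365 = $388.3068
May 19 – June 30, 2011: 43 days at 1.5% → $254000 × 1.5% × 43/365 = $448.8493
Total = $3317.3096

$3317.31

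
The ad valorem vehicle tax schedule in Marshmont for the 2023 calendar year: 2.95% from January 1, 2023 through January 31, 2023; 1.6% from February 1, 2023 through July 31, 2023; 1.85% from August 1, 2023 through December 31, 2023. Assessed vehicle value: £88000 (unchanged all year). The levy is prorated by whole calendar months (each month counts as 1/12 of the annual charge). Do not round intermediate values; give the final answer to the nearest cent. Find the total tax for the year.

£1598.67

January 1 – January 31, 2023: 1 month at 2.95% → £88000 × 2.95% × 1/12 = £216.3333
February 1 – July 31, 2023: 6 months at 1.6% → £88000 × 1.6% × 6/12 = £704.0000
August 1 – December 31, 2023: 5 months at 1.85% → £88000 × 1.85% × 5/12 = £678.3333
Total = £1598.6667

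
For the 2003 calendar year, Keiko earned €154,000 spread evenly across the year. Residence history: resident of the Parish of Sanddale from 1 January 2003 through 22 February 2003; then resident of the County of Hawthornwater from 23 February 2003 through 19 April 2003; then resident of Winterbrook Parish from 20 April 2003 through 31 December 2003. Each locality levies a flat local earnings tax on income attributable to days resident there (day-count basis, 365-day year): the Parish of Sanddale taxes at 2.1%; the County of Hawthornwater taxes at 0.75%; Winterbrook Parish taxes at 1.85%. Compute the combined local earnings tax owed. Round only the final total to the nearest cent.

€2,645.00

The Parish of Sanddale, 1 January – 22 February 2003: 53 days → €154,000 × 2.1% × 53/365 = €469.5945
The County of Hawthornwater, 23 February – 19 April 2003: 56 days → €154,000 × 0.75% × 56/365 = €177.2055
Winterbrook Parish, 20 April – 31 December 2003: 256 days → €154,000 × 1.85% × 256/365 = €1,998.2027
Total = €2,645.0027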